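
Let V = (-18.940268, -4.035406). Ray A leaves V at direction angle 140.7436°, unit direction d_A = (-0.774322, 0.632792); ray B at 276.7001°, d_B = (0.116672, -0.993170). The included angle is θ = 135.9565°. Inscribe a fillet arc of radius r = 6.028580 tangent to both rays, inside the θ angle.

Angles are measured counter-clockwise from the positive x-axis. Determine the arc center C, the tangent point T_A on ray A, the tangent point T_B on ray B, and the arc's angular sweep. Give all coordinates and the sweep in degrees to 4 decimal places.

center=(-24.6432,-7.1605) T_A=(-20.8283,-2.4924) T_B=(-18.6558,-6.4571) sweep=44.0435

bisector direction at 208.7218° = (-0.876963,-0.480558)
center distance |VC| = r/sin(θ/2) = 6.028580/sin(67.9783°) = 6.503031
C = V + |VC|·bis = (-24.6432,-7.1605)
T_A = V + ((C−V)·d_A)·d_A = V + 2.4384·d_A = (-20.8283,-2.4924)
T_B = V + ((C−V)·d_B)·d_B = V + 2.4384·d_B = (-18.6558,-6.4571)
sweep = 180° − θ = 44.0435°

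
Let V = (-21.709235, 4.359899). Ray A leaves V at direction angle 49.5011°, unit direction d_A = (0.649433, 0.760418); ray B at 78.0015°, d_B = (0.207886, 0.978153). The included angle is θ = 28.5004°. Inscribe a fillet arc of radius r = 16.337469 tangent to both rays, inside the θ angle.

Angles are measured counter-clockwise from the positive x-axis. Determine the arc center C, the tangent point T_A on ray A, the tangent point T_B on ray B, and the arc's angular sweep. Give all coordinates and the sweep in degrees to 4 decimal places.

bisector direction at 63.7513° = (0.442268,0.896883)
center distance |VC| = r/sin(θ/2) = 16.337469/sin(14.2502°) = 66.370205
C = V + |VC|·bis = (7.6442,63.8862)
T_A = V + ((C−V)·d_A)·d_A = V + 64.3280·d_A = (20.0675,53.2761)
T_B = V + ((C−V)·d_B)·d_B = V + 64.3280·d_B = (-8.3363,67.2825)
sweep = 180° − θ = 151.4996°

center=(7.6442,63.8862) T_A=(20.0675,53.2761) T_B=(-8.3363,67.2825) sweep=151.4996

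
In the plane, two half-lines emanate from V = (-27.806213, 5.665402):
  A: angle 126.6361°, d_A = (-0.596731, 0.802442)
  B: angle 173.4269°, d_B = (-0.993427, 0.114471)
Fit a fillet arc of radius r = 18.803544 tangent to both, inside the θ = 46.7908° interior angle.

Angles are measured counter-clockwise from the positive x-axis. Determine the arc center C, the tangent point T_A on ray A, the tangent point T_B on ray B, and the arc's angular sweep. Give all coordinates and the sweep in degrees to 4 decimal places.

bisector direction at 150.0315° = (-0.866300,0.499524)
center distance |VC| = r/sin(θ/2) = 18.803544/sin(23.3954°) = 47.355239
C = V + |VC|·bis = (-68.8301,29.3205)
T_A = V + ((C−V)·d_A)·d_A = V + 43.4620·d_A = (-53.7413,40.5411)
T_B = V + ((C−V)·d_B)·d_B = V + 43.4620·d_B = (-70.9825,10.6405)
sweep = 180° − θ = 133.2092°

center=(-68.8301,29.3205) T_A=(-53.7413,40.5411) T_B=(-70.9825,10.6405) sweep=133.2092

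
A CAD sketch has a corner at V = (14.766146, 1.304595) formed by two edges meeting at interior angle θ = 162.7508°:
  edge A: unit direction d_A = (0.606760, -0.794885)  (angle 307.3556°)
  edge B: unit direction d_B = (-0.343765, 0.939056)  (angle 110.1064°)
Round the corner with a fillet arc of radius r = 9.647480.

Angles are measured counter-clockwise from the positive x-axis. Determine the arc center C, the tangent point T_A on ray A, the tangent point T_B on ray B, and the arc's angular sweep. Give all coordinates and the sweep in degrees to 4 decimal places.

center=(23.3226,5.9952) T_A=(15.6540,0.1415) T_B=(14.2631,2.6787) sweep=17.2492

bisector direction at 28.7310° = (0.876886,0.480698)
center distance |VC| = r/sin(θ/2) = 9.647480/sin(81.3754°) = 9.757821
C = V + |VC|·bis = (23.3226,5.9952)
T_A = V + ((C−V)·d_A)·d_A = V + 1.4633·d_A = (15.6540,0.1415)
T_B = V + ((C−V)·d_B)·d_B = V + 1.4633·d_B = (14.2631,2.6787)
sweep = 180° − θ = 17.2492°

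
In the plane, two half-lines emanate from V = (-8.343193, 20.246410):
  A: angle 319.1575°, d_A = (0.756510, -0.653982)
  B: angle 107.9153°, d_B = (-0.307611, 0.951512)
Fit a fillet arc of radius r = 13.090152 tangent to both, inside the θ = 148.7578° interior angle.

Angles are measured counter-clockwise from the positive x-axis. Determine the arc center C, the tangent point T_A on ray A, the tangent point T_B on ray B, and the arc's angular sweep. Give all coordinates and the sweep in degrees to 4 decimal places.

bisector direction at 33.5364° = (0.833535,0.552467)
center distance |VC| = r/sin(θ/2) = 13.090152/sin(74.3789°) = 13.592201
C = V + |VC|·bis = (2.9864,27.7556)
T_A = V + ((C−V)·d_A)·d_A = V + 3.6600·d_A = (-5.5743,17.8528)
T_B = V + ((C−V)·d_B)·d_B = V + 3.6600·d_B = (-9.4691,23.7290)
sweep = 180° − θ = 31.2422°

center=(2.9864,27.7556) T_A=(-5.5743,17.8528) T_B=(-9.4691,23.7290) sweep=31.2422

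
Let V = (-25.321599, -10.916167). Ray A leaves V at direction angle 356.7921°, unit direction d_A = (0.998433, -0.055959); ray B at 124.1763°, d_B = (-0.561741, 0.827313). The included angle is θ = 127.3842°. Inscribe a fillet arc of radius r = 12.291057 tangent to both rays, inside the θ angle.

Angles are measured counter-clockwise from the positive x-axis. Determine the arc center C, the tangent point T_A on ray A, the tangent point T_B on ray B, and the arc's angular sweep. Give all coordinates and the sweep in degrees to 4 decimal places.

bisector direction at 60.4842° = (0.492664,0.870220)
center distance |VC| = r/sin(θ/2) = 12.291057/sin(63.6921°) = 13.711189
C = V + |VC|·bis = (-18.5666,1.0156)
T_A = V + ((C−V)·d_A)·d_A = V + 6.0767·d_A = (-19.2544,-11.2562)
T_B = V + ((C−V)·d_B)·d_B = V + 6.0767·d_B = (-28.7351,-5.8888)
sweep = 180° − θ = 52.6158°

center=(-18.5666,1.0156) T_A=(-19.2544,-11.2562) T_B=(-28.7351,-5.8888) sweep=52.6158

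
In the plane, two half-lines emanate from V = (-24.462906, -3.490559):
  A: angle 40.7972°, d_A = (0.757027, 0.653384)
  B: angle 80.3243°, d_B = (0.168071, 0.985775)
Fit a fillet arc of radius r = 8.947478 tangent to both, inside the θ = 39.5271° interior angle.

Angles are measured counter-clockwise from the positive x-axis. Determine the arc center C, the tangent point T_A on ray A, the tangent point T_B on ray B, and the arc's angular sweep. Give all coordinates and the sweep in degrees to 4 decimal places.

center=(-11.4573,19.5537) T_A=(-5.6112,12.7802) T_B=(-20.2775,21.0575) sweep=140.4729

bisector direction at 60.5607° = (0.491500,0.870877)
center distance |VC| = r/sin(θ/2) = 8.947478/sin(19.7635°) = 26.460924
C = V + |VC|·bis = (-11.4573,19.5537)
T_A = V + ((C−V)·d_A)·d_A = V + 24.9023·d_A = (-5.6112,12.7802)
T_B = V + ((C−V)·d_B)·d_B = V + 24.9023·d_B = (-20.2775,21.0575)
sweep = 180° − θ = 140.4729°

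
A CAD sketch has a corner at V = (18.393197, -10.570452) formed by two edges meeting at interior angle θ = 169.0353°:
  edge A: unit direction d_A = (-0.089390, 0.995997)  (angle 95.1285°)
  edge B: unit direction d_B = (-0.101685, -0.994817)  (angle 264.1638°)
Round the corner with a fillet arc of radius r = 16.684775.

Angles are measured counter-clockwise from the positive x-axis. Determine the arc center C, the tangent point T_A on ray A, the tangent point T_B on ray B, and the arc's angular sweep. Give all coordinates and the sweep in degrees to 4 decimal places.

center=(1.6321,-10.4669) T_A=(18.2501,-8.9755) T_B=(18.2304,-12.1635) sweep=10.9647

bisector direction at 179.6462° = (-0.999981,0.006176)
center distance |VC| = r/sin(θ/2) = 16.684775/sin(84.5177°) = 16.761447
C = V + |VC|·bis = (1.6321,-10.4669)
T_A = V + ((C−V)·d_A)·d_A = V + 1.6014·d_A = (18.2501,-8.9755)
T_B = V + ((C−V)·d_B)·d_B = V + 1.6014·d_B = (18.2304,-12.1635)
sweep = 180° − θ = 10.9647°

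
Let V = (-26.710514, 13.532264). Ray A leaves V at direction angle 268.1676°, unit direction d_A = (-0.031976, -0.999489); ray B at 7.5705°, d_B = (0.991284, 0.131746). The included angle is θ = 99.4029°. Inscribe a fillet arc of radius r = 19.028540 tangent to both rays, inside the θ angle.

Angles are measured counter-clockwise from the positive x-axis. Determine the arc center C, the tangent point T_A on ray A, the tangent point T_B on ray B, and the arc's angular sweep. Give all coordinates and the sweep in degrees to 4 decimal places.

bisector direction at 317.8690° = (0.741614,-0.670827)
center distance |VC| = r/sin(θ/2) = 19.028540/sin(49.7015°) = 24.949419
C = V + |VC|·bis = (-8.2077,-3.2045)
T_A = V + ((C−V)·d_A)·d_A = V + 16.1365·d_A = (-27.2265,-2.5960)
T_B = V + ((C−V)·d_B)·d_B = V + 16.1365·d_B = (-10.7146,15.6582)
sweep = 180° − θ = 80.5971°

center=(-8.2077,-3.2045) T_A=(-27.2265,-2.5960) T_B=(-10.7146,15.6582) sweep=80.5971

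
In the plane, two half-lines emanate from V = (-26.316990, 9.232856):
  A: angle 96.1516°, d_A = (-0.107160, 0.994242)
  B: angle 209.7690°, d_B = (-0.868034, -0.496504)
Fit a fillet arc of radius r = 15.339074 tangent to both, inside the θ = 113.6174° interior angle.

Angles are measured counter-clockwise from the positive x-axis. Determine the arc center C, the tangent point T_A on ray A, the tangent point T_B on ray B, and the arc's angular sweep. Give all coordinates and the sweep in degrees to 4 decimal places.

bisector direction at 152.9603° = (-0.890692,0.454608)
center distance |VC| = r/sin(θ/2) = 15.339074/sin(56.8087°) = 18.329594
C = V + |VC|·bis = (-42.6430,17.5656)
T_A = V + ((C−V)·d_A)·d_A = V + 10.0343·d_A = (-27.3923,19.2094)
T_B = V + ((C−V)·d_B)·d_B = V + 10.0343·d_B = (-35.0271,4.2508)
sweep = 180° − θ = 66.3826°

center=(-42.6430,17.5656) T_A=(-27.3923,19.2094) T_B=(-35.0271,4.2508) sweep=66.3826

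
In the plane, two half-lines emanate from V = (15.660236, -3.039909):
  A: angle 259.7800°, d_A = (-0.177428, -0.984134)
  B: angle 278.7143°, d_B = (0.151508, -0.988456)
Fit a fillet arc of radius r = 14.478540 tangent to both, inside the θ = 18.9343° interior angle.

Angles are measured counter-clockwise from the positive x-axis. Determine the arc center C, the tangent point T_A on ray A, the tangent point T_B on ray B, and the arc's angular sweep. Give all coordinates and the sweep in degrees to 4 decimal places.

center=(14.5036,-91.0573) T_A=(0.2548,-88.4884) T_B=(28.8150,-88.8637) sweep=161.0657

bisector direction at 269.2471° = (-0.013139,-0.999914)
center distance |VC| = r/sin(θ/2) = 14.478540/sin(9.4672°) = 88.025019
C = V + |VC|·bis = (14.5036,-91.0573)
T_A = V + ((C−V)·d_A)·d_A = V + 86.8261·d_A = (0.2548,-88.4884)
T_B = V + ((C−V)·d_B)·d_B = V + 86.8261·d_B = (28.8150,-88.8637)
sweep = 180° − θ = 161.0657°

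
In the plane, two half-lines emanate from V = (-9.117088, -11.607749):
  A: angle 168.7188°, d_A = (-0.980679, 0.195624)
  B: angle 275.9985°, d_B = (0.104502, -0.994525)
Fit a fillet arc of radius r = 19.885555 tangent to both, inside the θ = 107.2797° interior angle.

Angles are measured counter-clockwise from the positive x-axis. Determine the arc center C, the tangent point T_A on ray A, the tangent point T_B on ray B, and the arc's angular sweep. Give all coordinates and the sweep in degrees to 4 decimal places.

center=(-27.3639,-28.2452) T_A=(-23.4738,-8.7439) T_B=(-7.5872,-26.1672) sweep=72.7203

bisector direction at 222.3587° = (-0.738942,-0.673769)
center distance |VC| = r/sin(θ/2) = 19.885555/sin(53.6399°) = 24.693156
C = V + |VC|·bis = (-27.3639,-28.2452)
T_A = V + ((C−V)·d_A)·d_A = V + 14.6396·d_A = (-23.4738,-8.7439)
T_B = V + ((C−V)·d_B)·d_B = V + 14.6396·d_B = (-7.5872,-26.1672)
sweep = 180° − θ = 72.7203°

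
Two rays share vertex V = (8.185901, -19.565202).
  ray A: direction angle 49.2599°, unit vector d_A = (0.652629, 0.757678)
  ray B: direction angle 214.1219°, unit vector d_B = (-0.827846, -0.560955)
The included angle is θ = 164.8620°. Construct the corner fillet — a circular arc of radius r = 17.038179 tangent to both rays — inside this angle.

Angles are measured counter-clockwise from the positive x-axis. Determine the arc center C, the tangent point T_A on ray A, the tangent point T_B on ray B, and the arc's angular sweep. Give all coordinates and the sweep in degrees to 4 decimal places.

bisector direction at 131.6909° = (-0.665112,0.746744)
center distance |VC| = r/sin(θ/2) = 17.038179/sin(82.4310°) = 17.187938
C = V + |VC|·bis = (-3.2460,-6.7302)
T_A = V + ((C−V)·d_A)·d_A = V + 2.2640·d_A = (9.6635,-17.8498)
T_B = V + ((C−V)·d_B)·d_B = V + 2.2640·d_B = (6.3117,-20.8352)
sweep = 180° − θ = 15.1380°

center=(-3.2460,-6.7302) T_A=(9.6635,-17.8498) T_B=(6.3117,-20.8352) sweep=15.1380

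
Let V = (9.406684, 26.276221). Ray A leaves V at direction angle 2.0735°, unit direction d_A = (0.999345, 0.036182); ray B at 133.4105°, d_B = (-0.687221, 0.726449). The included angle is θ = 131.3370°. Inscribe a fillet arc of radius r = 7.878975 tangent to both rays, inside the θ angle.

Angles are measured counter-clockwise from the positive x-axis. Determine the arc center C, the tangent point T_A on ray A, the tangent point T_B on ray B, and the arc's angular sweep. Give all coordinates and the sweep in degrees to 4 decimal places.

center=(12.6820,34.2789) T_A=(12.9671,26.4051) T_B=(6.9583,28.8643) sweep=48.6630

bisector direction at 67.7420° = (0.378778,0.925488)
center distance |VC| = r/sin(θ/2) = 7.878975/sin(65.6685°) = 8.647031
C = V + |VC|·bis = (12.6820,34.2789)
T_A = V + ((C−V)·d_A)·d_A = V + 3.5627·d_A = (12.9671,26.4051)
T_B = V + ((C−V)·d_B)·d_B = V + 3.5627·d_B = (6.9583,28.8643)
sweep = 180° − θ = 48.6630°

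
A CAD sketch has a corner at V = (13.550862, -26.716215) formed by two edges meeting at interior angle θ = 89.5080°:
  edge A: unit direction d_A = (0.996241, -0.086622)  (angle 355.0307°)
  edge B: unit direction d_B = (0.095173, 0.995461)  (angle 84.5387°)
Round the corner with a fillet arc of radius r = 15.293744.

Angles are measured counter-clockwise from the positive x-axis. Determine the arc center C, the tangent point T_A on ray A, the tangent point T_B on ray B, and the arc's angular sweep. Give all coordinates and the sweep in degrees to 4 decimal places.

center=(30.2433,-12.8162) T_A=(28.9185,-28.0524) T_B=(15.0190,-11.3606) sweep=90.4920

bisector direction at 39.7847° = (0.768454,0.639905)
center distance |VC| = r/sin(θ/2) = 15.293744/sin(44.7540°) = 21.722084
C = V + |VC|·bis = (30.2433,-12.8162)
T_A = V + ((C−V)·d_A)·d_A = V + 15.4256·d_A = (28.9185,-28.0524)
T_B = V + ((C−V)·d_B)·d_B = V + 15.4256·d_B = (15.0190,-11.3606)
sweep = 180° − θ = 90.4920°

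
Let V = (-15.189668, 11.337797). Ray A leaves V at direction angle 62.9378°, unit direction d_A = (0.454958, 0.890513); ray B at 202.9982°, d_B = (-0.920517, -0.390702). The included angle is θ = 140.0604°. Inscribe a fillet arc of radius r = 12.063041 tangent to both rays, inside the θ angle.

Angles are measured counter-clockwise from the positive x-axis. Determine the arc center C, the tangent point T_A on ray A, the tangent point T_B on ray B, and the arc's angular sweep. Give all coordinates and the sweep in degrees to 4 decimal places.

bisector direction at 132.9680° = (-0.681590,0.731734)
center distance |VC| = r/sin(θ/2) = 12.063041/sin(70.0302°) = 12.834760
C = V + |VC|·bis = (-23.9377,20.7294)
T_A = V + ((C−V)·d_A)·d_A = V + 4.3834·d_A = (-13.1954,15.2413)
T_B = V + ((C−V)·d_B)·d_B = V + 4.3834·d_B = (-19.2247,9.6252)
sweep = 180° − θ = 39.9396°

center=(-23.9377,20.7294) T_A=(-13.1954,15.2413) T_B=(-19.2247,9.6252) sweep=39.9396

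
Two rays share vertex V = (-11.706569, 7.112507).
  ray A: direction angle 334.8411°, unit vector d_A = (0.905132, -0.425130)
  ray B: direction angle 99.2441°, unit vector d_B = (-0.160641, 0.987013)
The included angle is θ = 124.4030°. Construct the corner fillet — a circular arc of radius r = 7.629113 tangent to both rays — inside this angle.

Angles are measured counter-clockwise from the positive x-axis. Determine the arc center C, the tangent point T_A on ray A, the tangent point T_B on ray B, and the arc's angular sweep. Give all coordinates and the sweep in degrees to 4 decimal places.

bisector direction at 37.0426° = (0.798188,0.602409)
center distance |VC| = r/sin(θ/2) = 7.629113/sin(62.2015°) = 8.624431
C = V + |VC|·bis = (-4.8227,12.3079)
T_A = V + ((C−V)·d_A)·d_A = V + 4.0221·d_A = (-8.0660,5.4026)
T_B = V + ((C−V)·d_B)·d_B = V + 4.0221·d_B = (-12.3527,11.0824)
sweep = 180° − θ = 55.5970°

center=(-4.8227,12.3079) T_A=(-8.0660,5.4026) T_B=(-12.3527,11.0824) sweep=55.5970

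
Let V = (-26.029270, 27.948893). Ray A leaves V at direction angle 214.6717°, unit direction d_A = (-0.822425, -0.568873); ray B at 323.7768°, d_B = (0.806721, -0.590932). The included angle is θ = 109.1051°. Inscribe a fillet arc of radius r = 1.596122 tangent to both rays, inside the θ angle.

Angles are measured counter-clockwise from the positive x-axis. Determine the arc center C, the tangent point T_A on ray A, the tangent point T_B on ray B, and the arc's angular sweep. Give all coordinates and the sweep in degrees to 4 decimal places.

bisector direction at 269.2242° = (-0.013539,-0.999908)
center distance |VC| = r/sin(θ/2) = 1.596122/sin(54.5525°) = 1.959279
C = V + |VC|·bis = (-26.0558,25.9898)
T_A = V + ((C−V)·d_A)·d_A = V + 1.1363·d_A = (-26.9638,27.3025)
T_B = V + ((C−V)·d_B)·d_B = V + 1.1363·d_B = (-25.1126,27.2774)
sweep = 180° − θ = 70.8949°

center=(-26.0558,25.9898) T_A=(-26.9638,27.3025) T_B=(-25.1126,27.2774) sweep=70.8949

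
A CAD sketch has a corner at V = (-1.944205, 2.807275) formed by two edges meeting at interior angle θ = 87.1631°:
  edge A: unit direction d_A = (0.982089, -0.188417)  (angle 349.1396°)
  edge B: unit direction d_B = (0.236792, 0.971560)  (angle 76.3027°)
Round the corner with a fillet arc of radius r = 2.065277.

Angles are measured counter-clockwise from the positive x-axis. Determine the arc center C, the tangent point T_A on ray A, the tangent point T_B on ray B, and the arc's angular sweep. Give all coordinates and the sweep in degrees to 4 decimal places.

center=(0.5762,4.4267) T_A=(0.1871,2.3984) T_B=(-1.4303,4.9157) sweep=92.8369

bisector direction at 32.7211° = (0.841311,0.540551)
center distance |VC| = r/sin(θ/2) = 2.065277/sin(43.5816°) = 2.995820
C = V + |VC|·bis = (0.5762,4.4267)
T_A = V + ((C−V)·d_A)·d_A = V + 2.1702·d_A = (0.1871,2.3984)
T_B = V + ((C−V)·d_B)·d_B = V + 2.1702·d_B = (-1.4303,4.9157)
sweep = 180° − θ = 92.8369°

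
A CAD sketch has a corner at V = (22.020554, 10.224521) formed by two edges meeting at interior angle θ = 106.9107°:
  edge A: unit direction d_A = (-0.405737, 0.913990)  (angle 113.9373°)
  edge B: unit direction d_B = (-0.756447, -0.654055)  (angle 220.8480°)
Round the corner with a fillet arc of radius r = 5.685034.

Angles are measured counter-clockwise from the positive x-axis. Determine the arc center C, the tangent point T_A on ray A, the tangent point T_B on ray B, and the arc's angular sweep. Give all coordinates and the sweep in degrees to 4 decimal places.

center=(15.1149,11.7690) T_A=(20.3110,14.0757) T_B=(18.8332,7.4686) sweep=73.0893

bisector direction at 167.3927° = (-0.975889,0.218268)
center distance |VC| = r/sin(θ/2) = 5.685034/sin(53.4554°) = 7.076280
C = V + |VC|·bis = (15.1149,11.7690)
T_A = V + ((C−V)·d_A)·d_A = V + 4.2136·d_A = (20.3110,14.0757)
T_B = V + ((C−V)·d_B)·d_B = V + 4.2136·d_B = (18.8332,7.4686)
sweep = 180° − θ = 73.0893°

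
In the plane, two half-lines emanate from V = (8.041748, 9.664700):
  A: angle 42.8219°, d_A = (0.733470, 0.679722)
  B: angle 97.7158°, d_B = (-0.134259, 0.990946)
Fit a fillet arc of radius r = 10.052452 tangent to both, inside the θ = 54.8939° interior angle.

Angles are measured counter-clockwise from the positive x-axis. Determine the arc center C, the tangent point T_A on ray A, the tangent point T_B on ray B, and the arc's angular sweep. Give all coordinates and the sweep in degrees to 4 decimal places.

center=(15.4047,30.1934) T_A=(22.2376,22.8202) T_B=(5.4432,28.8438) sweep=125.1061

bisector direction at 70.2689° = (0.337607,0.941287)
center distance |VC| = r/sin(θ/2) = 10.052452/sin(27.4470°) = 21.809200
C = V + |VC|·bis = (15.4047,30.1934)
T_A = V + ((C−V)·d_A)·d_A = V + 19.3543·d_A = (22.2376,22.8202)
T_B = V + ((C−V)·d_B)·d_B = V + 19.3543·d_B = (5.4432,28.8438)
sweep = 180° − θ = 125.1061°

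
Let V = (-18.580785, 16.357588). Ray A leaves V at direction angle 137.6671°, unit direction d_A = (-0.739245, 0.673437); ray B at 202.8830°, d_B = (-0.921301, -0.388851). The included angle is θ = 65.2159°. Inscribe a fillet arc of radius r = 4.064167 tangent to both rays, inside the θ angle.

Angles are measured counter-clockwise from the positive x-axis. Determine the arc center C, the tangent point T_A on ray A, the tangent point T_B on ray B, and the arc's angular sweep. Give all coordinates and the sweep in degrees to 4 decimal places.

bisector direction at 170.2751° = (-0.985630,0.168919)
center distance |VC| = r/sin(θ/2) = 4.064167/sin(32.6080°) = 7.541770
C = V + |VC|·bis = (-26.0142,17.6315)
T_A = V + ((C−V)·d_A)·d_A = V + 6.3530·d_A = (-23.2772,20.6359)
T_B = V + ((C−V)·d_B)·d_B = V + 6.3530·d_B = (-24.4338,13.8872)
sweep = 180° − θ = 114.7841°

center=(-26.0142,17.6315) T_A=(-23.2772,20.6359) T_B=(-24.4338,13.8872) sweep=114.7841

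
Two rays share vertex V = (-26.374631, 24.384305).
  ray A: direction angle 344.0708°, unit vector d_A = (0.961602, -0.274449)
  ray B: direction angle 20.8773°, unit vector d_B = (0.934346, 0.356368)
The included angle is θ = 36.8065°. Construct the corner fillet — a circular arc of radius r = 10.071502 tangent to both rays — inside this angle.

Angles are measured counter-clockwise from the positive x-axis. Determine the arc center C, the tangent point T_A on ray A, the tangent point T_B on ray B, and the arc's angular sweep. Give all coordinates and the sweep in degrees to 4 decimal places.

bisector direction at 2.4741° = (0.999068,0.043167)
center distance |VC| = r/sin(θ/2) = 10.071502/sin(18.4032°) = 31.901840
C = V + |VC|·bis = (5.4975,25.7614)
T_A = V + ((C−V)·d_A)·d_A = V + 30.2703·d_A = (2.7334,16.0766)
T_B = V + ((C−V)·d_B)·d_B = V + 30.2703·d_B = (1.9083,35.1717)
sweep = 180° − θ = 143.1935°

center=(5.4975,25.7614) T_A=(2.7334,16.0766) T_B=(1.9083,35.1717) sweep=143.1935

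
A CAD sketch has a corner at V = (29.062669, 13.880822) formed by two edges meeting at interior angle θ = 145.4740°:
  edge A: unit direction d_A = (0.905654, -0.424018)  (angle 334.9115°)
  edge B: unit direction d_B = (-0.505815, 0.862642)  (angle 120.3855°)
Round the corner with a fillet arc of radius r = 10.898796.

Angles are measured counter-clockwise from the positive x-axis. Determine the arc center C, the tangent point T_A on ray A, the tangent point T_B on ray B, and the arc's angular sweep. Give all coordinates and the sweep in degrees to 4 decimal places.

center=(36.7513,22.3153) T_A=(32.1300,12.4447) T_B=(27.3495,16.8025) sweep=34.5260

bisector direction at 47.6485° = (0.673677,0.739026)
center distance |VC| = r/sin(θ/2) = 10.898796/sin(72.7370°) = 11.412918
C = V + |VC|·bis = (36.7513,22.3153)
T_A = V + ((C−V)·d_A)·d_A = V + 3.3869·d_A = (32.1300,12.4447)
T_B = V + ((C−V)·d_B)·d_B = V + 3.3869·d_B = (27.3495,16.8025)
sweep = 180° − θ = 34.5260°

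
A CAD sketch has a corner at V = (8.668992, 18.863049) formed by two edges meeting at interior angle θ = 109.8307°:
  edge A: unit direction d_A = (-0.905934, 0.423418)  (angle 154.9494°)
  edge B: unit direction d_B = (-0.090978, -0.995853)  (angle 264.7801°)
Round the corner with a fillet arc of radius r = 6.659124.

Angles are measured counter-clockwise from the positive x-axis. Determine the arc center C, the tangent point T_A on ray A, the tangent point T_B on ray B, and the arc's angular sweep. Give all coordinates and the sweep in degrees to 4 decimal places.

center=(1.6119,14.8108) T_A=(4.4315,20.8436) T_B=(8.2434,14.2050) sweep=70.1693

bisector direction at 209.8648° = (-0.867203,-0.497954)
center distance |VC| = r/sin(θ/2) = 6.659124/sin(54.9153°) = 8.137717
C = V + |VC|·bis = (1.6119,14.8108)
T_A = V + ((C−V)·d_A)·d_A = V + 4.6774·d_A = (4.4315,20.8436)
T_B = V + ((C−V)·d_B)·d_B = V + 4.6774·d_B = (8.2434,14.2050)
sweep = 180° − θ = 70.1693°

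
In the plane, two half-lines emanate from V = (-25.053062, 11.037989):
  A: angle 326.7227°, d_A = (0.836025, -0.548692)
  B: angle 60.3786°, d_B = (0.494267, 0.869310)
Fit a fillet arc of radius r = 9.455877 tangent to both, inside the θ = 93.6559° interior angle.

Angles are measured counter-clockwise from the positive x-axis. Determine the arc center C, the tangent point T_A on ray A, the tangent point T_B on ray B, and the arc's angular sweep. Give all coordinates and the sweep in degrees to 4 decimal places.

bisector direction at 13.5507° = (0.972163,0.234305)
center distance |VC| = r/sin(θ/2) = 9.455877/sin(46.8280°) = 12.965645
C = V + |VC|·bis = (-12.4483,14.0759)
T_A = V + ((C−V)·d_A)·d_A = V + 8.8710·d_A = (-17.6367,6.1706)
T_B = V + ((C−V)·d_B)·d_B = V + 8.8710·d_B = (-20.6684,18.7496)
sweep = 180° − θ = 86.3441°

center=(-12.4483,14.0759) T_A=(-17.6367,6.1706) T_B=(-20.6684,18.7496) sweep=86.3441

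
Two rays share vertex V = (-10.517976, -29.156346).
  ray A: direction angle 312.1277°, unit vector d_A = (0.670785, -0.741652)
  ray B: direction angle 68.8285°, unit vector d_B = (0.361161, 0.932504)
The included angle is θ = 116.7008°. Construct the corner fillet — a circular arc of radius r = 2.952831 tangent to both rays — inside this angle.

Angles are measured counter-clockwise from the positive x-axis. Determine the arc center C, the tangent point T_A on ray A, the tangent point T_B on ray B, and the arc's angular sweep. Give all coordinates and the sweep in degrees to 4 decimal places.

bisector direction at 10.4781° = (0.983324,0.181860)
center distance |VC| = r/sin(θ/2) = 2.952831/sin(58.3504°) = 3.468724
C = V + |VC|·bis = (-7.1071,-28.5255)
T_A = V + ((C−V)·d_A)·d_A = V + 1.8201·d_A = (-9.2971,-30.5062)
T_B = V + ((C−V)·d_B)·d_B = V + 1.8201·d_B = (-9.8606,-27.4591)
sweep = 180° − θ = 63.2992°

center=(-7.1071,-28.5255) T_A=(-9.2971,-30.5062) T_B=(-9.8606,-27.4591) sweep=63.2992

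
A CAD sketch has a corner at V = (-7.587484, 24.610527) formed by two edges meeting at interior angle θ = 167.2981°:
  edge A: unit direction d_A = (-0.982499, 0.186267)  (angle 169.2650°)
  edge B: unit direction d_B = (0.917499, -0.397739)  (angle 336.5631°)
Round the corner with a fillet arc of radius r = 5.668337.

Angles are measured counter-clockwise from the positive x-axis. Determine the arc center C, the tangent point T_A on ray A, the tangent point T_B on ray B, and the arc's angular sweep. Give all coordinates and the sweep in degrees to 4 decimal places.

center=(-9.2632,19.1589) T_A=(-8.2073,24.7280) T_B=(-7.0086,24.3596) sweep=12.7019

bisector direction at 252.9140° = (-0.293806,-0.955865)
center distance |VC| = r/sin(θ/2) = 5.668337/sin(83.6491°) = 5.703338
C = V + |VC|·bis = (-9.2632,19.1589)
T_A = V + ((C−V)·d_A)·d_A = V + 0.6309·d_A = (-8.2073,24.7280)
T_B = V + ((C−V)·d_B)·d_B = V + 0.6309·d_B = (-7.0086,24.3596)
sweep = 180° − θ = 12.7019°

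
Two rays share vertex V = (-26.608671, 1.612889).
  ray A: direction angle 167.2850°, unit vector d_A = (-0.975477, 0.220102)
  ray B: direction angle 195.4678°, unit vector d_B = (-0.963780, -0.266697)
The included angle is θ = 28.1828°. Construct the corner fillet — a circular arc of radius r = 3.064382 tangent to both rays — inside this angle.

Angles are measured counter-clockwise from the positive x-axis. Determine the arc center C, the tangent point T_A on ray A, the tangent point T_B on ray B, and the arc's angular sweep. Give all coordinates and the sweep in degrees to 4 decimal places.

bisector direction at 181.3764° = (-0.999711,-0.024020)
center distance |VC| = r/sin(θ/2) = 3.064382/sin(14.0914°) = 12.586311
C = V + |VC|·bis = (-39.1914,1.3106)
T_A = V + ((C−V)·d_A)·d_A = V + 12.2076·d_A = (-38.5169,4.2998)
T_B = V + ((C−V)·d_B)·d_B = V + 12.2076·d_B = (-38.3741,-1.6428)
sweep = 180° − θ = 151.8172°

center=(-39.1914,1.3106) T_A=(-38.5169,4.2998) T_B=(-38.3741,-1.6428) sweep=151.8172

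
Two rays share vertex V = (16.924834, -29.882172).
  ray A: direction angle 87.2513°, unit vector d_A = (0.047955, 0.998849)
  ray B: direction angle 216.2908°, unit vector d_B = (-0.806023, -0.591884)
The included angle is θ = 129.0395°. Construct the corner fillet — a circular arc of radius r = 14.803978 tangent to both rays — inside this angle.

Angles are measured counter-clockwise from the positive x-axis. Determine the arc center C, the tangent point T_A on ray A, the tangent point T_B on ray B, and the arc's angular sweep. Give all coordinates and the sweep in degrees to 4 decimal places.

center=(2.4762,-22.1255) T_A=(17.2632,-22.8354) T_B=(11.2384,-34.0578) sweep=50.9605

bisector direction at 151.7711° = (-0.881065,0.472996)
center distance |VC| = r/sin(θ/2) = 14.803978/sin(64.5198°) = 16.399055
C = V + |VC|·bis = (2.4762,-22.1255)
T_A = V + ((C−V)·d_A)·d_A = V + 7.0549·d_A = (17.2632,-22.8354)
T_B = V + ((C−V)·d_B)·d_B = V + 7.0549·d_B = (11.2384,-34.0578)
sweep = 180° − θ = 50.9605°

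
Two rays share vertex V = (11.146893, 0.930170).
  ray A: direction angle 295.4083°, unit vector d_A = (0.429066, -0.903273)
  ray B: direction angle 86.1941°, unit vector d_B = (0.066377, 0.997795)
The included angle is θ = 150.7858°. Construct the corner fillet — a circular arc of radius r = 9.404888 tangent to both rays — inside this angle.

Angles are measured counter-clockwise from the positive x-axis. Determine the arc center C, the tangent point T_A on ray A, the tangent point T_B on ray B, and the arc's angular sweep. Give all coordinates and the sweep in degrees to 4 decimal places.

bisector direction at 10.8012° = (0.982283,0.187402)
center distance |VC| = r/sin(θ/2) = 9.404888/sin(75.3929°) = 9.719027
C = V + |VC|·bis = (20.6937,2.7515)
T_A = V + ((C−V)·d_A)·d_A = V + 2.4510·d_A = (12.1985,-1.2838)
T_B = V + ((C−V)·d_B)·d_B = V + 2.4510·d_B = (11.3096,3.3758)
sweep = 180° − θ = 29.2142°

center=(20.6937,2.7515) T_A=(12.1985,-1.2838) T_B=(11.3096,3.3758) sweep=29.2142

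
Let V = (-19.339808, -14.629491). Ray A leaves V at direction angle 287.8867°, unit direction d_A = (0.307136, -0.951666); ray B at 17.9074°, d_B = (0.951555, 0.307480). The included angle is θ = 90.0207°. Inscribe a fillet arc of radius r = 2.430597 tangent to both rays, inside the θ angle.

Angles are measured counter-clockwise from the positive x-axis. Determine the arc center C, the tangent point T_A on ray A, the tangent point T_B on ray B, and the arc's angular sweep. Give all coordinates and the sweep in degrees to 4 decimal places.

center=(-16.2804,-16.1952) T_A=(-18.5936,-16.9418) T_B=(-17.0278,-13.8824) sweep=89.9793

bisector direction at 332.8971° = (0.890189,-0.455591)
center distance |VC| = r/sin(θ/2) = 2.430597/sin(45.0104°) = 3.436762
C = V + |VC|·bis = (-16.2804,-16.1952)
T_A = V + ((C−V)·d_A)·d_A = V + 2.4297·d_A = (-18.5936,-16.9418)
T_B = V + ((C−V)·d_B)·d_B = V + 2.4297·d_B = (-17.0278,-13.8824)
sweep = 180° − θ = 89.9793°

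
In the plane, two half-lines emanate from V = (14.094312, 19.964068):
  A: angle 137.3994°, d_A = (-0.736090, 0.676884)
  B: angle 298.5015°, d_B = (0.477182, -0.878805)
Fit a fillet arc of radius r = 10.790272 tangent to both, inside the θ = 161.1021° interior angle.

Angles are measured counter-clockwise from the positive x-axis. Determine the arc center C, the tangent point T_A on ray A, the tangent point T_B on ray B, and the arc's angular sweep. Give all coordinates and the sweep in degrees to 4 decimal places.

center=(5.4687,13.2370) T_A=(12.7724,21.1796) T_B=(14.9512,18.3859) sweep=18.8979

bisector direction at 217.9505° = (-0.788543,-0.614980)
center distance |VC| = r/sin(θ/2) = 10.790272/sin(80.5511°) = 10.938685
C = V + |VC|·bis = (5.4687,13.2370)
T_A = V + ((C−V)·d_A)·d_A = V + 1.7958·d_A = (12.7724,21.1796)
T_B = V + ((C−V)·d_B)·d_B = V + 1.7958·d_B = (14.9512,18.3859)
sweep = 180° − θ = 18.8979°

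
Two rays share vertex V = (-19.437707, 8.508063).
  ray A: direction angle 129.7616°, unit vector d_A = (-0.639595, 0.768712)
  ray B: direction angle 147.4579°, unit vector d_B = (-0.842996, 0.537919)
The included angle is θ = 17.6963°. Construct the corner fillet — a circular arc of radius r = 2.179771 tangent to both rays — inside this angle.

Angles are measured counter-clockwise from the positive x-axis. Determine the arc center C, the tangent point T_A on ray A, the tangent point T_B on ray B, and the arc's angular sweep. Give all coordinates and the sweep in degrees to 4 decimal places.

center=(-30.0693,17.8779) T_A=(-28.3937,19.2720) T_B=(-31.2419,16.0403) sweep=162.3037

bisector direction at 138.6097° = (-0.750224,0.661184)
center distance |VC| = r/sin(θ/2) = 2.179771/sin(8.8482°) = 14.171265
C = V + |VC|·bis = (-30.0693,17.8779)
T_A = V + ((C−V)·d_A)·d_A = V + 14.0026·d_A = (-28.3937,19.2720)
T_B = V + ((C−V)·d_B)·d_B = V + 14.0026·d_B = (-31.2419,16.0403)
sweep = 180° − θ = 162.3037°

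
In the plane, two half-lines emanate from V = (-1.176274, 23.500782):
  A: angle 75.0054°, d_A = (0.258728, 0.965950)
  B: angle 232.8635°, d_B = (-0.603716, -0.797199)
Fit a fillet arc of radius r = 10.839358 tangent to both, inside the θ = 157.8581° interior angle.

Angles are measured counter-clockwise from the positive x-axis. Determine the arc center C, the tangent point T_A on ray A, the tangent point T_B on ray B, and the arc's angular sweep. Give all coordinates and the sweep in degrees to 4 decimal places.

center=(-11.0978,28.3539) T_A=(-0.6275,25.5495) T_B=(-2.4567,21.8100) sweep=22.1419

bisector direction at 153.9344° = (-0.898292,0.439399)
center distance |VC| = r/sin(θ/2) = 10.839358/sin(78.9291°) = 11.044902
C = V + |VC|·bis = (-11.0978,28.3539)
T_A = V + ((C−V)·d_A)·d_A = V + 2.1209·d_A = (-0.6275,25.5495)
T_B = V + ((C−V)·d_B)·d_B = V + 2.1209·d_B = (-2.4567,21.8100)
sweep = 180° − θ = 22.1419°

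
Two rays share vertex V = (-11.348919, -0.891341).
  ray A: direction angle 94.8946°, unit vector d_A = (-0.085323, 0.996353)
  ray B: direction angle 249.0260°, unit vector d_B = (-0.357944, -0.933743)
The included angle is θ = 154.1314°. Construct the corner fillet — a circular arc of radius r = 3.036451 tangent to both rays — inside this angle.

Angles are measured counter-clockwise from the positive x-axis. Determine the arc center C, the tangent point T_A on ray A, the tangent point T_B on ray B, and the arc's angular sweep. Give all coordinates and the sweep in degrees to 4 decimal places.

center=(-14.4338,-0.4556) T_A=(-11.4084,-0.1965) T_B=(-11.5985,-1.5425) sweep=25.8686

bisector direction at 171.9603° = (-0.990171,0.139859)
center distance |VC| = r/sin(θ/2) = 3.036451/sin(77.0657°) = 3.115499
C = V + |VC|·bis = (-14.4338,-0.4556)
T_A = V + ((C−V)·d_A)·d_A = V + 0.6974·d_A = (-11.4084,-0.1965)
T_B = V + ((C−V)·d_B)·d_B = V + 0.6974·d_B = (-11.5985,-1.5425)
sweep = 180° − θ = 25.8686°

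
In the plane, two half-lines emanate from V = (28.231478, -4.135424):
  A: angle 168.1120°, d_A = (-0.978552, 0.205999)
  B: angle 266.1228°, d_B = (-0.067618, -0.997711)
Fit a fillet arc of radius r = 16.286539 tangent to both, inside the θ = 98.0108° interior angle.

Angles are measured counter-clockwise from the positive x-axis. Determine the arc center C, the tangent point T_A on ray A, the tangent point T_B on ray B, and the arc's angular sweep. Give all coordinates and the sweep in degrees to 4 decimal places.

bisector direction at 217.1174° = (-0.797401,-0.603450)
center distance |VC| = r/sin(θ/2) = 16.286539/sin(49.0054°) = 21.578108
C = V + |VC|·bis = (11.0251,-17.1567)
T_A = V + ((C−V)·d_A)·d_A = V + 14.1550·d_A = (14.3801,-1.2195)
T_B = V + ((C−V)·d_B)·d_B = V + 14.1550·d_B = (27.2743,-18.2580)
sweep = 180° − θ = 81.9892°

center=(11.0251,-17.1567) T_A=(14.3801,-1.2195) T_B=(27.2743,-18.2580) sweep=81.9892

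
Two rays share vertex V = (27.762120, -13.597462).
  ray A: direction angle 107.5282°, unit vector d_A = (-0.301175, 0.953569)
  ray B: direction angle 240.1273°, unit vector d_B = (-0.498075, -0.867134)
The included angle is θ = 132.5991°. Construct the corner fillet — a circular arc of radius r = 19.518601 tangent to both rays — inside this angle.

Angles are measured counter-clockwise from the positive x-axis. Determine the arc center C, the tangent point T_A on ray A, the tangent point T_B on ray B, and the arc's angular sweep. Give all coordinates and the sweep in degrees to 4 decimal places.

center=(6.5692,-11.3056) T_A=(25.1816,-5.4270) T_B=(23.4945,-21.0273) sweep=47.4009

bisector direction at 173.8277° = (-0.994203,0.107518)
center distance |VC| = r/sin(θ/2) = 19.518601/sin(66.2995°) = 21.316442
C = V + |VC|·bis = (6.5692,-11.3056)
T_A = V + ((C−V)·d_A)·d_A = V + 8.5682·d_A = (25.1816,-5.4270)
T_B = V + ((C−V)·d_B)·d_B = V + 8.5682·d_B = (23.4945,-21.0273)
sweep = 180° − θ = 47.4009°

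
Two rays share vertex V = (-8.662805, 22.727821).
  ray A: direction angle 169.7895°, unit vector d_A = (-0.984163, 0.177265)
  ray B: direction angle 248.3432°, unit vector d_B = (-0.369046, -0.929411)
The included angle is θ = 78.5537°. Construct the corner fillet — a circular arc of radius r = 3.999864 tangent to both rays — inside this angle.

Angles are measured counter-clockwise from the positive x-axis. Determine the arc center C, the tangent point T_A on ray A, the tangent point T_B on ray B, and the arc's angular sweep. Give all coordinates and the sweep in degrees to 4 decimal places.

center=(-14.1853,19.6583) T_A=(-13.4763,23.5948) T_B=(-10.4678,18.1822) sweep=101.4463

bisector direction at 209.0664° = (-0.874058,-0.485822)
center distance |VC| = r/sin(θ/2) = 3.999864/sin(39.2769°) = 6.318220
C = V + |VC|·bis = (-14.1853,19.6583)
T_A = V + ((C−V)·d_A)·d_A = V + 4.8909·d_A = (-13.4763,23.5948)
T_B = V + ((C−V)·d_B)·d_B = V + 4.8909·d_B = (-10.4678,18.1822)
sweep = 180° − θ = 101.4463°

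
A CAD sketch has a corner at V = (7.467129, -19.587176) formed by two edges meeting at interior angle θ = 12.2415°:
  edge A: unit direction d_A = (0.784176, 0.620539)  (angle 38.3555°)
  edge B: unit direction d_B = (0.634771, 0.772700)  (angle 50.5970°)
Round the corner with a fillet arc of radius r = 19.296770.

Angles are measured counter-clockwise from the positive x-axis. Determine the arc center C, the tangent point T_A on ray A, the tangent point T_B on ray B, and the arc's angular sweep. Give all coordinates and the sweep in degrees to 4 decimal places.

center=(136.6033,107.2094) T_A=(148.5777,92.0773) T_B=(121.6927,119.4584) sweep=167.7585

bisector direction at 44.4763° = (0.713541,0.700614)
center distance |VC| = r/sin(θ/2) = 19.296770/sin(6.1208°) = 180.979323
C = V + |VC|·bis = (136.6033,107.2094)
T_A = V + ((C−V)·d_A)·d_A = V + 179.9476·d_A = (148.5777,92.0773)
T_B = V + ((C−V)·d_B)·d_B = V + 179.9476·d_B = (121.6927,119.4584)
sweep = 180° − θ = 167.7585°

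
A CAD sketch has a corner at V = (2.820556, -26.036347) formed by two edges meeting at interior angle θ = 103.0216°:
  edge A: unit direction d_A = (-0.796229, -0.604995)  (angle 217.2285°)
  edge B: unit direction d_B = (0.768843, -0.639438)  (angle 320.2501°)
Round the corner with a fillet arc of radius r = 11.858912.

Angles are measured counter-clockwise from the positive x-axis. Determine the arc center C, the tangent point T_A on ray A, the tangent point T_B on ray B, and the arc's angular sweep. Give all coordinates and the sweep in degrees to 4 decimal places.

bisector direction at 268.7393° = (-0.022002,-0.999758)
center distance |VC| = r/sin(θ/2) = 11.858912/sin(51.5108°) = 15.150793
C = V + |VC|·bis = (2.4872,-41.1835)
T_A = V + ((C−V)·d_A)·d_A = V + 9.4294·d_A = (-4.6874,-31.7411)
T_B = V + ((C−V)·d_B)·d_B = V + 9.4294·d_B = (10.0702,-32.0658)
sweep = 180° − θ = 76.9784°

center=(2.4872,-41.1835) T_A=(-4.6874,-31.7411) T_B=(10.0702,-32.0658) sweep=76.9784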